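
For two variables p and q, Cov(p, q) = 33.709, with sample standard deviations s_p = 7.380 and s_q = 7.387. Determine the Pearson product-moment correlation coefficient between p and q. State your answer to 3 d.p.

r = Cov(p,q) / (s_p · s_q) = 33.709 / (7.380 × 7.387)
  = 33.709 / 54.5161 ≈ 0.618

0.618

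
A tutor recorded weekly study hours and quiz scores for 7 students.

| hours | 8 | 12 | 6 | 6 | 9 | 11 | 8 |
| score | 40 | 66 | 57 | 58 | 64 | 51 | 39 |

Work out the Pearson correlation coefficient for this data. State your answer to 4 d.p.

0.2468

n = 7, Σx = 60, Σy = 375, Σx² = 546, Σy² = 20787, Σxy = 3251
nΣxy − ΣxΣy = 22757 − 22500 = 257
nΣx² − (Σx)² = 3822 − 3600 = 222; nΣy² − (Σy)² = 145509 − 140625 = 4884
r = 257 / √(222 × 4884) = 257 / 1041.2723 ≈ 0.2468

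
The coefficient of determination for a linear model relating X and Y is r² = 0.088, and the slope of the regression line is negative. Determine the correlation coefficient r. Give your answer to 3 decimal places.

-0.297

|r| = √0.088 = 0.297
The association is negative, so r = −0.297.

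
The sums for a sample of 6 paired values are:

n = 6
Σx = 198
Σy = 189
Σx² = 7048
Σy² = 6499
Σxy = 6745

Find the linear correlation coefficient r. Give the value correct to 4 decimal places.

0.9594

r = (nΣxy − ΣxΣy) / √[(nΣx² − (Σx)²)(nΣy² − (Σy)²)]
Numerator: 6×6745 − 198×189 = 3048
Denominator: √[(42288 − 39204)(38994 − 35721)] = √[3084 × 3273] = 3177.0949
r = 3048 / 3177.0949 ≈ 0.9594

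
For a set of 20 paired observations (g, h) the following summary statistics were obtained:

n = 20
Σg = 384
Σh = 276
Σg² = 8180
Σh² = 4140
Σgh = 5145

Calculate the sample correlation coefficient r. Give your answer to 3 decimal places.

r = (nΣgh − ΣgΣh) / √[(nΣg² − (Σg)²)(nΣh² − (Σh)²)]
Numerator: 20×5145 − 384×276 = -3084
Denominator: √[(163600 − 147456)(82800 − 76176)] = √[16144 × 6624] = 10341.0762
r = -3084 / 10341.0762 ≈ -0.298

-0.298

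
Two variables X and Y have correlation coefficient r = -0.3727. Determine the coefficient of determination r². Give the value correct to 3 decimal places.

0.139

r² = (-0.3727)² = 0.139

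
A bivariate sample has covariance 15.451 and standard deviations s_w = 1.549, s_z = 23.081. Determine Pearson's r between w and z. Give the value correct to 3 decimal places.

0.432

r = Cov(w,z) / (s_w · s_z) = 15.451 / (1.549 × 23.081)
  = 15.451 / 35.7525 ≈ 0.432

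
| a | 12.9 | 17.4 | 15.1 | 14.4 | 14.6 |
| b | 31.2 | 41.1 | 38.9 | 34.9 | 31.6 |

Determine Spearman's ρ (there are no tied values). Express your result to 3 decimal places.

Rank a: 1, 5, 4, 2, 3
Rank b: 1, 5, 4, 3, 2
d = rank(a) − rank(b): 0, 0, 0, -1, 1; Σd² = 2
ρ = 1 − 6Σd² / [n(n²−1)] = 1 − 6×2 / (5×24) = 1 − 12/120 ≈ 0.900

0.900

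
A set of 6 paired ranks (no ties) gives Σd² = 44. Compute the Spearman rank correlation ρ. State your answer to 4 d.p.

ρ = 1 − 6Σd² / [n(n²−1)] = 1 − 6×44 / (6×35)
  = 1 − 264/210 = 1 − 1.25714 ≈ -0.2571

-0.2571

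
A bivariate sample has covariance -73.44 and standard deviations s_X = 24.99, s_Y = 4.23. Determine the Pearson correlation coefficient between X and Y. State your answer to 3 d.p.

-0.695

r = Cov(X,Y) / (s_X · s_Y) = -73.44 / (24.99 × 4.23)
  = -73.44 / 105.7077 ≈ -0.695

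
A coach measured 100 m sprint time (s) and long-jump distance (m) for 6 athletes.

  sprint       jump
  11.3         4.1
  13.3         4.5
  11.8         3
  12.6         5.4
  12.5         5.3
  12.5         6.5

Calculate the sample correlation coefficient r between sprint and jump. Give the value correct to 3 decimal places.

0.457

n = 6, Σx = 74, Σy = 28.8, Σx² = 915.08, Σy² = 145.56, Σxy = 357.12
nΣxy − ΣxΣy = 2142.72 − 2131.2 = 11.52
nΣx² − (Σx)² = 5490.48 − 5476 = 14.48; nΣy² − (Σy)² = 873.36 − 829.44 = 43.92
r = 11.52 / √(14.48 × 43.92) = 11.52 / 25.2183 ≈ 0.457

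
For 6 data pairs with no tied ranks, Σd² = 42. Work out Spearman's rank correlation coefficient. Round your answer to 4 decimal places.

-0.2000

ρ = 1 − 6Σd² / [n(n²−1)] = 1 − 6×42 / (6×35)
  = 1 − 252/210 = 1 − 1.20000 ≈ -0.2000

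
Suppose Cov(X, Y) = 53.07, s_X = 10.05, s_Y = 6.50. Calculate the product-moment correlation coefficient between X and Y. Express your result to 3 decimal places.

r = Cov(X,Y) / (s_X · s_Y) = 53.07 / (10.05 × 6.50)
  = 53.07 / 65.3250 ≈ 0.812

0.812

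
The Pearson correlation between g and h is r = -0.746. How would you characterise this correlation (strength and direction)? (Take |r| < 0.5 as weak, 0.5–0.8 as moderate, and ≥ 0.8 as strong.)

r = -0.746 < 0 so the relationship is negative.
|r| = 0.746, which falls in the moderate range.

moderate negative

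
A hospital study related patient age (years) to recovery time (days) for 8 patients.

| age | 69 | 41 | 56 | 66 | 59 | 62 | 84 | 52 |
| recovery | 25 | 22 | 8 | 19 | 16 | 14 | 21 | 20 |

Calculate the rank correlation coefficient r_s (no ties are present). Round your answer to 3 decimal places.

Rank age: 7, 1, 3, 6, 4, 5, 8, 2
Rank recovery: 8, 7, 1, 4, 3, 2, 6, 5
d = rank(age) − rank(recovery): -1, -6, 2, 2, 1, 3, 2, -3; Σd² = 68
ρ = 1 − 6Σd² / [n(n²−1)] = 1 − 6×68 / (8×63) = 1 − 408/504 ≈ 0.190

0.190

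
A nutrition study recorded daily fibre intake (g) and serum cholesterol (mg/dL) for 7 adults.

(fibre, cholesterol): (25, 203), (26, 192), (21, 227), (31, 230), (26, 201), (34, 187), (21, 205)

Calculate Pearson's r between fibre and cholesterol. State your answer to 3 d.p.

-0.274

n = 7, Σx = 184, Σy = 1445, Σx² = 4976, Σy² = 299897, Σxy = 37853
nΣxy − ΣxΣy = 264971 − 265880 = -909
nΣx² − (Σx)² = 34832 − 33856 = 976; nΣy² − (Σy)² = 2099279 − 2088025 = 11254
r = -909 / √(976 × 11254) = -909 / 3314.1973 ≈ -0.274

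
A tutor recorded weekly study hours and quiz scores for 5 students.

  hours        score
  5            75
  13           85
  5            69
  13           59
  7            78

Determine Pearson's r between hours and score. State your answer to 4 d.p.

-0.0597

n = 5, Σx = 43, Σy = 366, Σx² = 437, Σy² = 27176, Σxy = 3138
nΣxy − ΣxΣy = 15690 − 15738 = -48
nΣx² − (Σx)² = 2185 − 1849 = 336; nΣy² − (Σy)² = 135880 − 133956 = 1924
r = -48 / √(336 × 1924) = -48 / 804.0299 ≈ -0.0597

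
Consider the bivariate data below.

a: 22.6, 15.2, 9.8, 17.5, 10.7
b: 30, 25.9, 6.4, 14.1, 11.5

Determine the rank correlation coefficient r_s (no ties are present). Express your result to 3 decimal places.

0.900

Rank a: 5, 3, 1, 4, 2
Rank b: 5, 4, 1, 3, 2
d = rank(a) − rank(b): 0, -1, 0, 1, 0; Σd² = 2
ρ = 1 − 6Σd² / [n(n²−1)] = 1 − 6×2 / (5×24) = 1 − 12/120 ≈ 0.900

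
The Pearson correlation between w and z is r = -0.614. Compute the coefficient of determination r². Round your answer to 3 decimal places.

0.377

r² = (-0.614)² = 0.377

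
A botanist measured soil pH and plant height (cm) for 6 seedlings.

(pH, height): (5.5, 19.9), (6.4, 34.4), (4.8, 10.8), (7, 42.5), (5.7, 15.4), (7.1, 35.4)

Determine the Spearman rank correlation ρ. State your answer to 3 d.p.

0.886

Rank pH: 2, 4, 1, 5, 3, 6
Rank height: 3, 4, 1, 6, 2, 5
d = rank(pH) − rank(height): -1, 0, 0, -1, 1, 1; Σd² = 4
ρ = 1 − 6Σd² / [n(n²−1)] = 1 − 6×4 / (6×35) = 1 − 24/210 ≈ 0.886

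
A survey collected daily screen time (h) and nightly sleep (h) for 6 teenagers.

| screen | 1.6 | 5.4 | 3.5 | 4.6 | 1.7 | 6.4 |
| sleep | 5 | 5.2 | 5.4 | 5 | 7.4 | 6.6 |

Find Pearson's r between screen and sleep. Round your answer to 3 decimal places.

n = 6, Σx = 23.2, Σy = 34.6, Σx² = 108.98, Σy² = 204.52, Σxy = 132.8
nΣxy − ΣxΣy = 796.8 − 802.72 = -5.92
nΣx² − (Σx)² = 653.88 − 538.24 = 115.64; nΣy² − (Σy)² = 1227.12 − 1197.16 = 29.96
r = -5.92 / √(115.64 × 29.96) = -5.92 / 58.8606 ≈ -0.101

-0.101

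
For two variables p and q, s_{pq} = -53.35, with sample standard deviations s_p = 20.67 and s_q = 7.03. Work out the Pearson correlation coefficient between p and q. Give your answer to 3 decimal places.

r = Cov(p,q) / (s_p · s_q) = -53.35 / (20.67 × 7.03)
  = -53.35 / 145.3101 ≈ -0.367

-0.367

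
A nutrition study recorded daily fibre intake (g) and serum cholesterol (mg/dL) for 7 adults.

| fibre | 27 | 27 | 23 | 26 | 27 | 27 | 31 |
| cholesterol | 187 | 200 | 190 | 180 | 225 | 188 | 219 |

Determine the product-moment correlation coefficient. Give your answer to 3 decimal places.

n = 7, Σx = 188, Σy = 1389, Σx² = 5082, Σy² = 277399, Σxy = 37439
nΣxy − ΣxΣy = 262073 − 261132 = 941
nΣx² − (Σx)² = 35574 − 35344 = 230; nΣy² − (Σy)² = 1941793 − 1929321 = 12472
r = 941 / √(230 × 12472) = 941 / 1693.6824 ≈ 0.556

0.556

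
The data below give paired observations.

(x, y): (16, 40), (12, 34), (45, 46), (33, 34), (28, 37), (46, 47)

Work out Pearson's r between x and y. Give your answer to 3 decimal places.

0.728

n = 6, Σx = 180, Σy = 238, Σx² = 6414, Σy² = 9606, Σxy = 7438
nΣxy − ΣxΣy = 44628 − 42840 = 1788
nΣx² − (Σx)² = 38484 − 32400 = 6084; nΣy² − (Σy)² = 57636 − 56644 = 992
r = 1788 / √(6084 × 992) = 1788 / 2456.6905 ≈ 0.728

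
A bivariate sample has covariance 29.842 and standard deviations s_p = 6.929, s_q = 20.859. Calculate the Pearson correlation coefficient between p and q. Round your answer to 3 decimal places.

r = Cov(p,q) / (s_p · s_q) = 29.842 / (6.929 × 20.859)
  = 29.842 / 144.5320 ≈ 0.206

0.206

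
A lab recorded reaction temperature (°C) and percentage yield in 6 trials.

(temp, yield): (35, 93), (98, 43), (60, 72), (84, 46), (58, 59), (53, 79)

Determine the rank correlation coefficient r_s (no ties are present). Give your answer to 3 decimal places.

Rank temp: 1, 6, 4, 5, 3, 2
Rank yield: 6, 1, 4, 2, 3, 5
d = rank(temp) − rank(yield): -5, 5, 0, 3, 0, -3; Σd² = 68
ρ = 1 − 6Σd² / [n(n²−1)] = 1 − 6×68 / (6×35) = 1 − 408/210 ≈ -0.943

-0.943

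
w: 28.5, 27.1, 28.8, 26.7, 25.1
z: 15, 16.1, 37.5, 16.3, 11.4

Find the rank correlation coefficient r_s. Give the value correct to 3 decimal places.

Rank w: 4, 3, 5, 2, 1
Rank z: 2, 3, 5, 4, 1
d = rank(w) − rank(z): 2, 0, 0, -2, 0; Σd² = 8
ρ = 1 − 6Σd² / [n(n²−1)] = 1 − 6×8 / (5×24) = 1 − 48/120 ≈ 0.600

0.600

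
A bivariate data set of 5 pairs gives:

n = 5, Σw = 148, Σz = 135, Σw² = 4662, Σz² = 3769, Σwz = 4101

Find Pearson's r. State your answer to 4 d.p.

0.5623

r = (nΣwz − ΣwΣz) / √[(nΣw² − (Σw)²)(nΣz² − (Σz)²)]
Numerator: 5×4101 − 148×135 = 525
Denominator: √[(23310 − 21904)(18845 − 18225)] = √[1406 × 620] = 933.6595
r = 525 / 933.6595 ≈ 0.5623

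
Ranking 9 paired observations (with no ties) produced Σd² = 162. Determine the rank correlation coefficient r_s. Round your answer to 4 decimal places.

ρ = 1 − 6Σd² / [n(n²−1)] = 1 − 6×162 / (9×80)
  = 1 − 972/720 = 1 − 1.35000 ≈ -0.3500

-0.3500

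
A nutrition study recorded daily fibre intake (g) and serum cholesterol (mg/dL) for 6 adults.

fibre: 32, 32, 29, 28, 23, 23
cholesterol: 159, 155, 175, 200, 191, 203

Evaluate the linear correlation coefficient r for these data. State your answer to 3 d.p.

n = 6, Σx = 167, Σy = 1083, Σx² = 4731, Σy² = 197621, Σxy = 29785
nΣxy − ΣxΣy = 178710 − 180861 = -2151
nΣx² − (Σx)² = 28386 − 27889 = 497; nΣy² − (Σy)² = 1185726 − 1172889 = 12837
r = -2151 / √(497 × 12837) = -2151 / 2525.8640 ≈ -0.852

-0.852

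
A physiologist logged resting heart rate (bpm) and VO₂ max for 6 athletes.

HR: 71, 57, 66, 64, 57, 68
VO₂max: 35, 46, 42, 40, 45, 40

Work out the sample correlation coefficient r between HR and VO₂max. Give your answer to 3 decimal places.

-0.927

n = 6, Σx = 383, Σy = 248, Σx² = 24615, Σy² = 10330, Σxy = 15724
nΣxy − ΣxΣy = 94344 − 94984 = -640
nΣx² − (Σx)² = 147690 − 146689 = 1001; nΣy² − (Σy)² = 61980 − 61504 = 476
r = -640 / √(1001 × 476) = -640 / 690.2724 ≈ -0.927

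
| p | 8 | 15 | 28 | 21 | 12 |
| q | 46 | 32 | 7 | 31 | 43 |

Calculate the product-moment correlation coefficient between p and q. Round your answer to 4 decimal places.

-0.9540

n = 5, Σp = 84, Σq = 159, Σp² = 1658, Σq² = 5999, Σpq = 2211
nΣpq − ΣpΣq = 11055 − 13356 = -2301
nΣp² − (Σp)² = 8290 − 7056 = 1234; nΣq² − (Σq)² = 29995 − 25281 = 4714
r = -2301 / √(1234 × 4714) = -2301 / 2411.8615 ≈ -0.9540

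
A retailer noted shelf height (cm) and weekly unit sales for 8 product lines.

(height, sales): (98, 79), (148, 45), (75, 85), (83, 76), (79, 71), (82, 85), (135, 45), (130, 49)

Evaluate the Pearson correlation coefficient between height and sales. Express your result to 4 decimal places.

-0.9392

n = 8, Σx = 830, Σy = 535, Σx² = 92112, Σy² = 37959, Σxy = 52109
nΣxy − ΣxΣy = 416872 − 444050 = -27178
nΣx² − (Σx)² = 736896 − 688900 = 47996; nΣy² − (Σy)² = 303672 − 286225 = 17447
r = -27178 / √(47996 × 17447) = -27178 / 28937.6262 ≈ -0.9392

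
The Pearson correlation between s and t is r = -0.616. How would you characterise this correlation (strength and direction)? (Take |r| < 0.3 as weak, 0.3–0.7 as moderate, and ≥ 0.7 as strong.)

moderate negative

r = -0.616 < 0 so the relationship is negative.
|r| = 0.616, which falls in the moderate range.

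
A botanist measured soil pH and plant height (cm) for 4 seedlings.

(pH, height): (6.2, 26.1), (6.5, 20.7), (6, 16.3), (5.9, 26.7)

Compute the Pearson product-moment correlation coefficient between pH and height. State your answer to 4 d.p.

n = 4, Σx = 24.6, Σy = 89.8, Σx² = 151.5, Σy² = 2088.28, Σxy = 551.7
nΣxy − ΣxΣy = 2206.8 − 2209.08 = -2.28
nΣx² − (Σx)² = 606 − 605.16 = 0.84; nΣy² − (Σy)² = 8353.12 − 8064.04 = 289.08
r = -2.28 / √(0.84 × 289.08) = -2.28 / 15.5829 ≈ -0.1463

-0.1463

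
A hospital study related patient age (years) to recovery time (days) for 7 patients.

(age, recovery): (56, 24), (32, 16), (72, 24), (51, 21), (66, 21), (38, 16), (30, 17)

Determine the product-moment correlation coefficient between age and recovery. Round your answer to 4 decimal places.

0.8795

n = 7, Σx = 345, Σy = 139, Σx² = 18645, Σy² = 2835, Σxy = 7159
nΣxy − ΣxΣy = 50113 − 47955 = 2158
nΣx² − (Σx)² = 130515 − 119025 = 11490; nΣy² − (Σy)² = 19845 − 19321 = 524
r = 2158 / √(11490 × 524) = 2158 / 2453.7237 ≈ 0.8795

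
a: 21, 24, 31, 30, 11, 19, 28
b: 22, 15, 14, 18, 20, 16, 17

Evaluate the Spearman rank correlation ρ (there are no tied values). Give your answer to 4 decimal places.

Rank a: 3, 4, 7, 6, 1, 2, 5
Rank b: 7, 2, 1, 5, 6, 3, 4
d = rank(a) − rank(b): -4, 2, 6, 1, -5, -1, 1; Σd² = 84
ρ = 1 − 6Σd² / [n(n²−1)] = 1 − 6×84 / (7×48) = 1 − 504/336 ≈ -0.5000

-0.5000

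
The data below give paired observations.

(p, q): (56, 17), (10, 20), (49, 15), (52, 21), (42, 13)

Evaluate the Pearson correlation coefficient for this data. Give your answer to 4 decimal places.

n = 5, Σp = 209, Σq = 86, Σp² = 10105, Σq² = 1524, Σpq = 3525
nΣpq − ΣpΣq = 17625 − 17974 = -349
nΣp² − (Σp)² = 50525 − 43681 = 6844; nΣq² − (Σq)² = 7620 − 7396 = 224
r = -349 / √(6844 × 224) = -349 / 1238.1664 ≈ -0.2819

-0.2819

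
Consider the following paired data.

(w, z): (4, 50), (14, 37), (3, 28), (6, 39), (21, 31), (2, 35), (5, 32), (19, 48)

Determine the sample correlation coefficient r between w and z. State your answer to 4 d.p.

n = 8, Σw = 74, Σz = 300, Σw² = 1088, Σz² = 11688, Σwz = 2829
nΣwz − ΣwΣz = 22632 − 22200 = 432
nΣw² − (Σw)² = 8704 − 5476 = 3228; nΣz² − (Σz)² = 93504 − 90000 = 3504
r = 432 / √(3228 × 3504) = 432 / 3363.1699 ≈ 0.1285

0.1285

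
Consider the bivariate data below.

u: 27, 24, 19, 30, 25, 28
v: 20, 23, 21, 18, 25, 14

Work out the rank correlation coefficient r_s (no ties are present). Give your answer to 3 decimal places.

-0.714

Rank u: 4, 2, 1, 6, 3, 5
Rank v: 3, 5, 4, 2, 6, 1
d = rank(u) − rank(v): 1, -3, -3, 4, -3, 4; Σd² = 60
ρ = 1 − 6Σd² / [n(n²−1)] = 1 − 6×60 / (6×35) = 1 − 360/210 ≈ -0.714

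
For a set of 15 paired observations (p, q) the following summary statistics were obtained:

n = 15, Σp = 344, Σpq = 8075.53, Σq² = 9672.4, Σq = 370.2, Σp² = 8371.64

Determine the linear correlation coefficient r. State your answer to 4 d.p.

-0.8149

r = (nΣpq − ΣpΣq) / √[(nΣp² − (Σp)²)(nΣq² − (Σq)²)]
Numerator: 15×8075.53 − 344×370.2 = -6215.85
Denominator: √[(125574.6 − 118336)(145086 − 137048.04)] = √[7238.6 × 8037.96] = 7627.8160
r = -6215.85 / 7627.8160 ≈ -0.8149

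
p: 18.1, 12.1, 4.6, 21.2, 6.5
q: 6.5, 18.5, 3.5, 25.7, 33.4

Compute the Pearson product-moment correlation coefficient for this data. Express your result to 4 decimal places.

0.0678

n = 5, Σp = 62.5, Σq = 87.6, Σp² = 986.87, Σq² = 2172.8, Σpq = 1119.54
nΣpq − ΣpΣq = 5597.7 − 5475 = 122.7
nΣp² − (Σp)² = 4934.35 − 3906.25 = 1028.1; nΣq² − (Σq)² = 10864 − 7673.76 = 3190.24
r = 122.7 / √(1028.1 × 3190.24) = 122.7 / 1811.0455 ≈ 0.0678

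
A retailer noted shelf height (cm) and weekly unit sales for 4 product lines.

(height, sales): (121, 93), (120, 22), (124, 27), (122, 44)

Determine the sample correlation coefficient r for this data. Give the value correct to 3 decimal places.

n = 4, Σx = 487, Σy = 186, Σx² = 59301, Σy² = 11798, Σxy = 22609
nΣxy − ΣxΣy = 90436 − 90582 = -146
nΣx² − (Σx)² = 237204 − 237169 = 35; nΣy² − (Σy)² = 47192 − 34596 = 12596
r = -146 / √(35 × 12596) = -146 / 663.9729 ≈ -0.220

-0.220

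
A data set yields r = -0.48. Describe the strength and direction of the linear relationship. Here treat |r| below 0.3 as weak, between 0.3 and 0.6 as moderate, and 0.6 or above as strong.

r = -0.48 < 0 so the relationship is negative.
|r| = 0.48, which falls in the moderate range.

moderate negative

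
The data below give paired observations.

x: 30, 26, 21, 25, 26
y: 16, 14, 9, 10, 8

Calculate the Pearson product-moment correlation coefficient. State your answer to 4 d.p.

n = 5, Σx = 128, Σy = 57, Σx² = 3318, Σy² = 697, Σxy = 1491
nΣxy − ΣxΣy = 7455 − 7296 = 159
nΣx² − (Σx)² = 16590 − 16384 = 206; nΣy² − (Σy)² = 3485 − 3249 = 236
r = 159 / √(206 × 236) = 159 / 220.4904 ≈ 0.7211

0.7211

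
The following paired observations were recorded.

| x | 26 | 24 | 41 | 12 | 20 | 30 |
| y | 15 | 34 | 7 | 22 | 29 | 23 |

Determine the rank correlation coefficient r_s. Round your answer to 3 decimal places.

Rank x: 4, 3, 6, 1, 2, 5
Rank y: 2, 6, 1, 3, 5, 4
d = rank(x) − rank(y): 2, -3, 5, -2, -3, 1; Σd² = 52
ρ = 1 − 6Σd² / [n(n²−1)] = 1 − 6×52 / (6×35) = 1 − 312/210 ≈ -0.486

-0.486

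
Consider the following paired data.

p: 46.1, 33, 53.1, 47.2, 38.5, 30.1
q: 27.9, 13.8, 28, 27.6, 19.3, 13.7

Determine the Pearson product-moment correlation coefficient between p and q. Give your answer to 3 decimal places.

0.962

n = 6, Σp = 248, Σq = 130.3, Σp² = 10649.92, Σq² = 3074.79, Σpq = 5686.53
nΣpq − ΣpΣq = 34119.18 − 32314.4 = 1804.78
nΣp² − (Σp)² = 63899.52 − 61504 = 2395.52; nΣq² − (Σq)² = 18448.74 − 16978.09 = 1470.65
r = 1804.78 / √(2395.52 × 1470.65) = 1804.78 / 1876.9580 ≈ 0.962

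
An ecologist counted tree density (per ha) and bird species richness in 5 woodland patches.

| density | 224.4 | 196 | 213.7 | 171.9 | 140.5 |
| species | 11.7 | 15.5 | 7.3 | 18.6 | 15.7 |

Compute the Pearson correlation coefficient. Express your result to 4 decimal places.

n = 5, Σx = 946.5, Σy = 68.8, Σx² = 183728.91, Σy² = 1022.88, Σxy = 12626.68
nΣxy − ΣxΣy = 63133.4 − 65119.2 = -1985.8
nΣx² − (Σx)² = 918644.55 − 895862.25 = 22782.3; nΣy² − (Σy)² = 5114.4 − 4733.44 = 380.96
r = -1985.8 / √(22782.3 × 380.96) = -1985.8 / 2946.0389 ≈ -0.6741

-0.6741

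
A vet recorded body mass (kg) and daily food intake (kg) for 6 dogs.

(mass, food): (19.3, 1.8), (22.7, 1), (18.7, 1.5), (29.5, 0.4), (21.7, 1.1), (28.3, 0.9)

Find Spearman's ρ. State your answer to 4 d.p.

-0.9429

Rank mass: 2, 4, 1, 6, 3, 5
Rank food: 6, 3, 5, 1, 4, 2
d = rank(mass) − rank(food): -4, 1, -4, 5, -1, 3; Σd² = 68
ρ = 1 − 6Σd² / [n(n²−1)] = 1 − 6×68 / (6×35) = 1 − 408/210 ≈ -0.9429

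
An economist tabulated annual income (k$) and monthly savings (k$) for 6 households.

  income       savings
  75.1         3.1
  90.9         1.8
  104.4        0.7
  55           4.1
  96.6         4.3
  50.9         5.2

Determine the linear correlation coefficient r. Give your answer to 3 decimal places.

-0.736

n = 6, Σx = 472.9, Σy = 19.2, Σx² = 39749.55, Σy² = 75.68, Σxy = 1375.07
nΣxy − ΣxΣy = 8250.42 − 9079.68 = -829.26
nΣx² − (Σx)² = 238497.3 − 223634.41 = 14862.89; nΣy² − (Σy)² = 454.08 − 368.64 = 85.44
r = -829.26 / √(14862.89 × 85.44) = -829.26 / 1126.8919 ≈ -0.736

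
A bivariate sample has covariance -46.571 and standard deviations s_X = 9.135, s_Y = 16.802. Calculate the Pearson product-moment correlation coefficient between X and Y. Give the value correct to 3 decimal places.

r = Cov(X,Y) / (s_X · s_Y) = -46.571 / (9.135 × 16.802)
  = -46.571 / 153.4863 ≈ -0.303

-0.303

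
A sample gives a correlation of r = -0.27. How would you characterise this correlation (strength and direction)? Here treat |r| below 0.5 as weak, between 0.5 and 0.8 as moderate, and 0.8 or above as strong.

weak negative

r = -0.27 < 0 so the relationship is negative.
|r| = 0.27, which falls in the weak range.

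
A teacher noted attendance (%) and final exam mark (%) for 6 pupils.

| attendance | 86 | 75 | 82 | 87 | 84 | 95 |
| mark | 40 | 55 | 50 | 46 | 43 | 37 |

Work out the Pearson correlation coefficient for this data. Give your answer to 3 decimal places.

n = 6, Σx = 509, Σy = 271, Σx² = 43395, Σy² = 12459, Σxy = 22794
nΣxy − ΣxΣy = 136764 − 137939 = -1175
nΣx² − (Σx)² = 260370 − 259081 = 1289; nΣy² − (Σy)² = 74754 − 73441 = 1313
r = -1175 / √(1289 × 1313) = -1175 / 1300.9447 ≈ -0.903

-0.903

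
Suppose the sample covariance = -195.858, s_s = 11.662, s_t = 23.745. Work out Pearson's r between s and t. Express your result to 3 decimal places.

-0.707

r = Cov(s,t) / (s_s · s_t) = -195.858 / (11.662 × 23.745)
  = -195.858 / 276.9142 ≈ -0.707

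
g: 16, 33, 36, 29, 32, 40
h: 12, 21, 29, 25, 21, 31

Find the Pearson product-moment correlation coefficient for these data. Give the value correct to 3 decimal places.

0.913

n = 6, Σg = 186, Σh = 139, Σg² = 6106, Σh² = 3453, Σgh = 4566
nΣgh − ΣgΣh = 27396 − 25854 = 1542
nΣg² − (Σg)² = 36636 − 34596 = 2040; nΣh² − (Σh)² = 20718 − 19321 = 1397
r = 1542 / √(2040 × 1397) = 1542 / 1688.1588 ≈ 0.913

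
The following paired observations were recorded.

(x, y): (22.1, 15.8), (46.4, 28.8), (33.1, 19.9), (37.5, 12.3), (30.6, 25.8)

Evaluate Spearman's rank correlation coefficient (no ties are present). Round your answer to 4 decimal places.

0.3000

Rank x: 1, 5, 3, 4, 2
Rank y: 2, 5, 3, 1, 4
d = rank(x) − rank(y): -1, 0, 0, 3, -2; Σd² = 14
ρ = 1 − 6Σd² / [n(n²−1)] = 1 − 6×14 / (5×24) = 1 − 84/120 ≈ 0.3000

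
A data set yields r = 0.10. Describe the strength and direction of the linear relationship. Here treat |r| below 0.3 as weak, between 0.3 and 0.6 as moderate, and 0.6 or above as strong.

r = 0.10 > 0 so the relationship is positive.
|r| = 0.10, which falls in the weak range.

weak positive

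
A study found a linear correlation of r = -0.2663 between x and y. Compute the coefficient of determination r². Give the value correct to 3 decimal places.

0.071

r² = (-0.2663)² = 0.071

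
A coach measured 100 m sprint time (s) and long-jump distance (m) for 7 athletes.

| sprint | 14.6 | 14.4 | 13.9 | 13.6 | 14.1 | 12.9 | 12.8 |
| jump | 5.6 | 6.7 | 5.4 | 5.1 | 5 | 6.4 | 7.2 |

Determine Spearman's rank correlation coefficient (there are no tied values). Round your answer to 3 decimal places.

-0.286

Rank sprint: 7, 6, 4, 3, 5, 2, 1
Rank jump: 4, 6, 3, 2, 1, 5, 7
d = rank(sprint) − rank(jump): 3, 0, 1, 1, 4, -3, -6; Σd² = 72
ρ = 1 − 6Σd² / [n(n²−1)] = 1 − 6×72 / (7×48) = 1 − 432/336 ≈ -0.286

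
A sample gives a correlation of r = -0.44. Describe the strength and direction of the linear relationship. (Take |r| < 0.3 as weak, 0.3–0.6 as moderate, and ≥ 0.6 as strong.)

moderate negative

r = -0.44 < 0 so the relationship is negative.
|r| = 0.44, which falls in the moderate range.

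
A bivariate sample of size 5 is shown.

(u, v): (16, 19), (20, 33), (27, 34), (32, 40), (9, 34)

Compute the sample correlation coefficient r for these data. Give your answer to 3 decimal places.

n = 5, Σu = 104, Σv = 160, Σu² = 2490, Σv² = 5362, Σuv = 3468
nΣuv − ΣuΣv = 17340 − 16640 = 700
nΣu² − (Σu)² = 12450 − 10816 = 1634; nΣv² − (Σv)² = 26810 − 25600 = 1210
r = 700 / √(1634 × 1210) = 700 / 1406.1081 ≈ 0.498

0.498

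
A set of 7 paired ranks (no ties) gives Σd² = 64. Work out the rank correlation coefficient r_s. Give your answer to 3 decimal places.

ρ = 1 − 6Σd² / [n(n²−1)] = 1 − 6×64 / (7×48)
  = 1 − 384/336 = 1 − 1.1429 ≈ -0.143

-0.143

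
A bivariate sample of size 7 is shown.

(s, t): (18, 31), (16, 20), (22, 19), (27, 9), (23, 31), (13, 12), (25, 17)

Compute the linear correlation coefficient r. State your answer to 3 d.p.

n = 7, Σs = 144, Σt = 139, Σs² = 3116, Σt² = 3197, Σst = 2833
nΣst − ΣsΣt = 19831 − 20016 = -185
nΣs² − (Σs)² = 21812 − 20736 = 1076; nΣt² − (Σt)² = 22379 − 19321 = 3058
r = -185 / √(1076 × 3058) = -185 / 1813.9482 ≈ -0.102

-0.102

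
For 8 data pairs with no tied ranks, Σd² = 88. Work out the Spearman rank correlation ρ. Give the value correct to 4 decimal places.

-0.0476

ρ = 1 − 6Σd² / [n(n²−1)] = 1 − 6×88 / (8×63)
  = 1 − 528/504 = 1 − 1.04762 ≈ -0.0476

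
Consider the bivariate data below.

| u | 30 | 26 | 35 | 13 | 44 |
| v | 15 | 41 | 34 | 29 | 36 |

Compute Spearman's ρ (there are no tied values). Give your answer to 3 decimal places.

0.200

Rank u: 3, 2, 4, 1, 5
Rank v: 1, 5, 3, 2, 4
d = rank(u) − rank(v): 2, -3, 1, -1, 1; Σd² = 16
ρ = 1 − 6Σd² / [n(n²−1)] = 1 − 6×16 / (5×24) = 1 − 96/120 ≈ 0.200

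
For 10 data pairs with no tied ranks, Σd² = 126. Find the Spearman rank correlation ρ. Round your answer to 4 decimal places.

0.2364

ρ = 1 − 6Σd² / [n(n²−1)] = 1 − 6×126 / (10×99)
  = 1 − 756/990 = 1 − 0.76364 ≈ 0.2364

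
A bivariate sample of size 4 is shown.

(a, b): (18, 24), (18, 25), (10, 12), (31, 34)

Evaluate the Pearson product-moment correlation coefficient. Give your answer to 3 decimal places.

0.965

n = 4, Σa = 77, Σb = 95, Σa² = 1709, Σb² = 2501, Σab = 2056
nΣab − ΣaΣb = 8224 − 7315 = 909
nΣa² − (Σa)² = 6836 − 5929 = 907; nΣb² − (Σb)² = 10004 − 9025 = 979
r = 909 / √(907 × 979) = 909 / 942.3126 ≈ 0.965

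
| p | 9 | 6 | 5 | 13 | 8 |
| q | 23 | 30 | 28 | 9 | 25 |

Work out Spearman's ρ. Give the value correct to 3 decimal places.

Rank p: 4, 2, 1, 5, 3
Rank q: 2, 5, 4, 1, 3
d = rank(p) − rank(q): 2, -3, -3, 4, 0; Σd² = 38
ρ = 1 − 6Σd² / [n(n²−1)] = 1 − 6×38 / (5×24) = 1 − 228/120 ≈ -0.900

-0.900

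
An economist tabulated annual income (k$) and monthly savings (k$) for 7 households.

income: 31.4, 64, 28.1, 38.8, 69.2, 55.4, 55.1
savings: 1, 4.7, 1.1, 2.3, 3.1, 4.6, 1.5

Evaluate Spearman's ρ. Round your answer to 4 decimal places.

Rank income: 2, 6, 1, 3, 7, 5, 4
Rank savings: 1, 7, 2, 4, 5, 6, 3
d = rank(income) − rank(savings): 1, -1, -1, -1, 2, -1, 1; Σd² = 10
ρ = 1 − 6Σd² / [n(n²−1)] = 1 − 6×10 / (7×48) = 1 − 60/336 ≈ 0.8214

0.8214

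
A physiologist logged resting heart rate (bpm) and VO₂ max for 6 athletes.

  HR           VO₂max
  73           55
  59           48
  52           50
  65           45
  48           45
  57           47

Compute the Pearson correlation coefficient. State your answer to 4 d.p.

0.5935

n = 6, Σx = 354, Σy = 290, Σx² = 21292, Σy² = 14088, Σxy = 17211
nΣxy − ΣxΣy = 103266 − 102660 = 606
nΣx² − (Σx)² = 127752 − 125316 = 2436; nΣy² − (Σy)² = 84528 − 84100 = 428
r = 606 / √(2436 × 428) = 606 / 1021.0818 ≈ 0.5935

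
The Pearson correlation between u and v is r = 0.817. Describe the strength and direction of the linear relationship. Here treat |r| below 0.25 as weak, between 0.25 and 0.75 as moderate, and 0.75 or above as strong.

strong positive

r = 0.817 > 0 so the relationship is positive.
|r| = 0.817, which falls in the strong range.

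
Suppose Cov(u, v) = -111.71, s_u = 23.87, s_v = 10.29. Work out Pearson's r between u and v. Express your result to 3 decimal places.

r = Cov(u,v) / (s_u · s_v) = -111.71 / (23.87 × 10.29)
  = -111.71 / 245.6223 ≈ -0.455

-0.455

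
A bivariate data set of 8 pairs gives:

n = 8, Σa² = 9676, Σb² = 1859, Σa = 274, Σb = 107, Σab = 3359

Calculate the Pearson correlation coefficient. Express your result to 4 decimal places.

-0.8657

r = (nΣab − ΣaΣb) / √[(nΣa² − (Σa)²)(nΣb² − (Σb)²)]
Numerator: 8×3359 − 274×107 = -2446
Denominator: √[(77408 − 75076)(14872 − 11449)] = √[2332 × 3423] = 2825.3205
r = -2446 / 2825.3205 ≈ -0.8657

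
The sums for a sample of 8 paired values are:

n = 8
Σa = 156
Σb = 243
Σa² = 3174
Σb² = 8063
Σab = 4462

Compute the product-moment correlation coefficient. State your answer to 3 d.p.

r = (nΣab − ΣaΣb) / √[(nΣa² − (Σa)²)(nΣb² − (Σb)²)]
Numerator: 8×4462 − 156×243 = -2212
Denominator: √[(25392 − 24336)(64504 − 59049)] = √[1056 × 5455] = 2400.1000
r = -2212 / 2400.1000 ≈ -0.922

-0.922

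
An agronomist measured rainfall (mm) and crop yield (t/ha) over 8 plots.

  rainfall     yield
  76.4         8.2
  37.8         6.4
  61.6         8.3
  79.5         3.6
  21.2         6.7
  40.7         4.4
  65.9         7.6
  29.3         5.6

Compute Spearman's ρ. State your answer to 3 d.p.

Rank rainfall: 7, 3, 5, 8, 1, 4, 6, 2
Rank yield: 7, 4, 8, 1, 5, 2, 6, 3
d = rank(rainfall) − rank(yield): 0, -1, -3, 7, -4, 2, 0, -1; Σd² = 80
ρ = 1 − 6Σd² / [n(n²−1)] = 1 − 6×80 / (8×63) = 1 − 480/504 ≈ 0.048

0.048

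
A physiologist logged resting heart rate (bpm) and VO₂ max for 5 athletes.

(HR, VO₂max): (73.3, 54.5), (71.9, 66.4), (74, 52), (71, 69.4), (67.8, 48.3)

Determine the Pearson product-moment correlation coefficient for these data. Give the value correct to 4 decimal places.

0.1357

n = 5, Σx = 358, Σy = 290.6, Σx² = 25656.34, Σy² = 17232.46, Σxy = 20819.15
nΣxy − ΣxΣy = 104095.75 − 104034.8 = 60.95
nΣx² − (Σx)² = 128281.7 − 128164 = 117.7; nΣy² − (Σy)² = 86162.3 − 84448.36 = 1713.94
r = 60.95 / √(117.7 × 1713.94) = 60.95 / 449.1445 ≈ 0.1357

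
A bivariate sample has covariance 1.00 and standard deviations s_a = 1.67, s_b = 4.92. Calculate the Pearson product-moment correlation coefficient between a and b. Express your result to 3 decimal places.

r = Cov(a,b) / (s_a · s_b) = 1.00 / (1.67 × 4.92)
  = 1.00 / 8.2164 ≈ 0.122

0.122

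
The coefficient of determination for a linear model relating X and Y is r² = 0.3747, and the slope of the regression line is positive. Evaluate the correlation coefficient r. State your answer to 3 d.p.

0.612

|r| = √0.3747 = 0.612
The association is positive, so r = 0.612.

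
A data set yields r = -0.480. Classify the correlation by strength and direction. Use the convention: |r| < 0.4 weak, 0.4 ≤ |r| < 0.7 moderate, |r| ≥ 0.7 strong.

r = -0.480 < 0 so the relationship is negative.
|r| = 0.480, which falls in the moderate range.

moderate negative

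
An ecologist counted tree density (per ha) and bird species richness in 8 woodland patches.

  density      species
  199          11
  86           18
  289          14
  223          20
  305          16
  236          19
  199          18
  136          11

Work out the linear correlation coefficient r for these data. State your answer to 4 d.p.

n = 8, Σx = 1673, Σy = 127, Σx² = 387065, Σy² = 2103, Σxy = 26685
nΣxy − ΣxΣy = 213480 − 212471 = 1009
nΣx² − (Σx)² = 3096520 − 2798929 = 297591; nΣy² − (Σy)² = 16824 − 16129 = 695
r = 1009 / √(297591 × 695) = 1009 / 14381.4375 ≈ 0.0702

0.0702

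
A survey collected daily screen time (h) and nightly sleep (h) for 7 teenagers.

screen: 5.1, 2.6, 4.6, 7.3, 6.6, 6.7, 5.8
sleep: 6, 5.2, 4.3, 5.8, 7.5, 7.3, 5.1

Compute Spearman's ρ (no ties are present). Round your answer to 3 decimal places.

Rank screen: 3, 1, 2, 7, 5, 6, 4
Rank sleep: 5, 3, 1, 4, 7, 6, 2
d = rank(screen) − rank(sleep): -2, -2, 1, 3, -2, 0, 2; Σd² = 26
ρ = 1 − 6Σd² / [n(n²−1)] = 1 − 6×26 / (7×48) = 1 − 156/336 ≈ 0.536

0.536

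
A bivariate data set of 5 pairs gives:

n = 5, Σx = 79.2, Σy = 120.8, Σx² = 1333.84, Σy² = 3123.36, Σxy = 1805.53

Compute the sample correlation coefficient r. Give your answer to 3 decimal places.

r = (nΣxy − ΣxΣy) / √[(nΣx² − (Σx)²)(nΣy² − (Σy)²)]
Numerator: 5×1805.53 − 79.2×120.8 = -539.71
Denominator: √[(6669.2 − 6272.64)(15616.8 − 14592.64)] = √[396.56 × 1024.16] = 637.2918
r = -539.71 / 637.2918 ≈ -0.847

-0.847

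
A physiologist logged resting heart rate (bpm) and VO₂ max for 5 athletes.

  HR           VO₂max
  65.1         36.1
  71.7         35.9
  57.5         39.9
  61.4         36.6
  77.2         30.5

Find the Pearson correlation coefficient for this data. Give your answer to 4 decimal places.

n = 5, Σx = 332.9, Σy = 179, Σx² = 22414.95, Σy² = 6453.84, Σxy = 11820.23
nΣxy − ΣxΣy = 59101.15 − 59589.1 = -487.95
nΣx² − (Σx)² = 112074.75 − 110822.41 = 1252.34; nΣy² − (Σy)² = 32269.2 − 32041 = 228.2
r = -487.95 / √(1252.34 × 228.2) = -487.95 / 534.5877 ≈ -0.9128

-0.9128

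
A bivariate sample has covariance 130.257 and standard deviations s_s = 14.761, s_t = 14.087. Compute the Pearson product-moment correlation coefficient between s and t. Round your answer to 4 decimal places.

r = Cov(s,t) / (s_s · s_t) = 130.257 / (14.761 × 14.087)
  = 130.257 / 207.9382 ≈ 0.6264

0.6264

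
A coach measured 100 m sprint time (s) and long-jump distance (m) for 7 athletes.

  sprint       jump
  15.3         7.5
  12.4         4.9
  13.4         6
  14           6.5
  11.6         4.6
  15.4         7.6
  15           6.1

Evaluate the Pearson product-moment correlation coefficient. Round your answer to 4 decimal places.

n = 7, Σx = 97.1, Σy = 43.2, Σx² = 1360.13, Σy² = 274.64, Σxy = 608.81
nΣxy − ΣxΣy = 4261.67 − 4194.72 = 66.95
nΣx² − (Σx)² = 9520.91 − 9428.41 = 92.5; nΣy² − (Σy)² = 1922.48 − 1866.24 = 56.24
r = 66.95 / √(92.5 × 56.24) = 66.95 / 72.1263 ≈ 0.9282

0.9282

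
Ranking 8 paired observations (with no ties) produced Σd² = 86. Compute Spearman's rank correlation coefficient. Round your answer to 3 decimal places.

-0.024

ρ = 1 − 6Σd² / [n(n²−1)] = 1 − 6×86 / (8×63)
  = 1 − 516/504 = 1 − 1.0238 ≈ -0.024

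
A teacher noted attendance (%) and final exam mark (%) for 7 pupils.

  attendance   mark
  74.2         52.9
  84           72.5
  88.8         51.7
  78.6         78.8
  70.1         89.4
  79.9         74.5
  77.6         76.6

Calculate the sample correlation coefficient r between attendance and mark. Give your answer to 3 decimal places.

-0.523

n = 7, Σx = 553.2, Σy = 496.4, Σx² = 43944.82, Σy² = 36347.16, Σxy = 38963.47
nΣxy − ΣxΣy = 272744.29 − 274608.48 = -1864.19
nΣx² − (Σx)² = 307613.74 − 306030.24 = 1583.5; nΣy² − (Σy)² = 254430.12 − 246412.96 = 8017.16
r = -1864.19 / √(1583.5 × 8017.16) = -1864.19 / 3563.0286 ≈ -0.523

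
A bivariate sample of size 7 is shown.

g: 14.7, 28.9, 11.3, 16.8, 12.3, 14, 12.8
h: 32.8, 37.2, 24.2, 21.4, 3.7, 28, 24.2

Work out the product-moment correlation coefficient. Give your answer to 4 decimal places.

n = 7, Σg = 110.8, Σh = 171.5, Σg² = 1972.36, Σh² = 4886.61, Σgh = 2937.49
nΣgh − ΣgΣh = 20562.43 − 19002.2 = 1560.23
nΣg² − (Σg)² = 13806.52 − 12276.64 = 1529.88; nΣh² − (Σh)² = 34206.27 − 29412.25 = 4794.02
r = 1560.23 / √(1529.88 × 4794.02) = 1560.23 / 2708.1867 ≈ 0.5761

0.5761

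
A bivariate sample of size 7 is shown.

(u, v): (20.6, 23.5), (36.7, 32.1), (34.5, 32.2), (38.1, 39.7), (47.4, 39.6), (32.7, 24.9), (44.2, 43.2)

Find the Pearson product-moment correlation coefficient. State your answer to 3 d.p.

0.872

n = 7, Σu = 254.2, Σv = 235.2, Σu² = 9682.8, Σv² = 8250, Σuv = 8886.35
nΣuv − ΣuΣv = 62204.45 − 59787.84 = 2416.61
nΣu² − (Σu)² = 67779.6 − 64617.64 = 3161.96; nΣv² − (Σv)² = 57750 − 55319.04 = 2430.96
r = 2416.61 / √(3161.96 × 2430.96) = 2416.61 / 2772.4715 ≈ 0.872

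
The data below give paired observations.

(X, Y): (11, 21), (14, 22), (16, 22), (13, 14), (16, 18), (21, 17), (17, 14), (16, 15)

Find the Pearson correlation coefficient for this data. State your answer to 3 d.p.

-0.286

n = 8, ΣX = 124, ΣY = 143, ΣX² = 1984, ΣY² = 2639, ΣXY = 2196
nΣXY − ΣXΣY = 17568 − 17732 = -164
nΣX² − (ΣX)² = 15872 − 15376 = 496; nΣY² − (ΣY)² = 21112 − 20449 = 663
r = -164 / √(496 × 663) = -164 / 573.4527 ≈ -0.286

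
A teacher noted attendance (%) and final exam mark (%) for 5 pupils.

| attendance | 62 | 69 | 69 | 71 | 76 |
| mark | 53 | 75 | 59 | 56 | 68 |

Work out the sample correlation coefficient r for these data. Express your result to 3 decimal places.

0.506

n = 5, Σx = 347, Σy = 311, Σx² = 24183, Σy² = 19675, Σxy = 21676
nΣxy − ΣxΣy = 108380 − 107917 = 463
nΣx² − (Σx)² = 120915 − 120409 = 506; nΣy² − (Σy)² = 98375 − 96721 = 1654
r = 463 / √(506 × 1654) = 463 / 914.8355 ≈ 0.506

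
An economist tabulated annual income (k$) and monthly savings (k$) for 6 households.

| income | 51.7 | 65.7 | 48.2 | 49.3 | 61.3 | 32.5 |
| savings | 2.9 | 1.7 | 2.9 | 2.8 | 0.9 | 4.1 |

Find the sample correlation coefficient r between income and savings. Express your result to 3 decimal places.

n = 6, Σx = 308.7, Σy = 15.3, Σx² = 16557.05, Σy² = 45.17, Σxy = 727.86
nΣxy − ΣxΣy = 4367.16 − 4723.11 = -355.95
nΣx² − (Σx)² = 99342.3 − 95295.69 = 4046.61; nΣy² − (Σy)² = 271.02 − 234.09 = 36.93
r = -355.95 / √(4046.61 × 36.93) = -355.95 / 386.5764 ≈ -0.921

-0.921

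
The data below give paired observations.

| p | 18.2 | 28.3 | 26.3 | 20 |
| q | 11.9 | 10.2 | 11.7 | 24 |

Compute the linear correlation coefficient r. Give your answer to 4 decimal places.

n = 4, Σp = 92.8, Σq = 57.8, Σp² = 2223.82, Σq² = 958.54, Σpq = 1292.95
nΣpq − ΣpΣq = 5171.8 − 5363.84 = -192.04
nΣp² − (Σp)² = 8895.28 − 8611.84 = 283.44; nΣq² − (Σq)² = 3834.16 − 3340.84 = 493.32
r = -192.04 / √(283.44 × 493.32) = -192.04 / 373.9340 ≈ -0.5136

-0.5136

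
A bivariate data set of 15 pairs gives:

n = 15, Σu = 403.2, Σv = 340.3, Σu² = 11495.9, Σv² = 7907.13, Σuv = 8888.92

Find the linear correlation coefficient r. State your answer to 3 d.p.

r = (nΣuv − ΣuΣv) / √[(nΣu² − (Σu)²)(nΣv² − (Σv)²)]
Numerator: 15×8888.92 − 403.2×340.3 = -3875.16
Denominator: √[(172438.5 − 162570.24)(118606.95 − 115804.09)] = √[9868.26 × 2802.86] = 5259.2158
r = -3875.16 / 5259.2158 ≈ -0.737

-0.737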